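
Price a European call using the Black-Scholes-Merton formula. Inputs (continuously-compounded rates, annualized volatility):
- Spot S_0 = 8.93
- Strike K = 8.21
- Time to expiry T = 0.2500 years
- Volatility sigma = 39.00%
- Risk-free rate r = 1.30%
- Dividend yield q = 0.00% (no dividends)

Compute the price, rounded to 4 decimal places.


d1 = (ln(S/K) + (r - q + 0.5*sigma^2) * T) / (sigma * sqrt(T)) = 0.54526139
d2 = d1 - sigma * sqrt(T) = 0.35026139
exp(-rT) = 0.99675528; exp(-qT) = 1.00000000
C = S_0 * exp(-qT) * N(d1) - K * exp(-rT) * N(d2)
N(d1) = 0.70721312; N(d2) = 0.63692873
C = 8.9300 * 1.00000000 * 0.70721312 - 8.2100 * 0.99675528 * 0.63692873 = 1.1032

Answer: Price = 1.1032


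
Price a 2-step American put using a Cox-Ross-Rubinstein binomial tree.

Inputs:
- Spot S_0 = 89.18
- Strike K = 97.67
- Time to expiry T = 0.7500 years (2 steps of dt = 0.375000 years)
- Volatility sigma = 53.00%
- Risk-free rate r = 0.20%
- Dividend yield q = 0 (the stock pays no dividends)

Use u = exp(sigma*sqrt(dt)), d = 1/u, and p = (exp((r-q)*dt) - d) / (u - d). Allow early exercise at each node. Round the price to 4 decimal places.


dt = T/N = 0.375000
u = exp(sigma*sqrt(dt)) = 1.383418; d = 1/u = 0.722847
p = (exp((r-q)*dt) - d) / (u - d) = 0.420701
Discount per step: exp(-r*dt) = 0.999250
Stock lattice S(k, i) with i counting down-moves:
  k=0: S(0,0) = 89.1800
  k=1: S(1,0) = 123.3732; S(1,1) = 64.4635
  k=2: S(2,0) = 170.6768; S(2,1) = 89.1800; S(2,2) = 46.5973
Terminal payoffs V(N, i) = max(K - S_T, 0):
  V(2,0) = 0.000000; V(2,1) = 8.490000; V(2,2) = 51.072727
Backward induction: V(k, i) = exp(-r*dt) * [p * V(k+1, i) + (1-p) * V(k+1, i+1)]; then take max(V_cont, immediate exercise) for American.
  V(1,0) = exp(-r*dt) * [p*0.000000 + (1-p)*8.490000] = 4.914559; exercise = 0.000000; V(1,0) = max -> 4.914559
  V(1,1) = exp(-r*dt) * [p*8.490000 + (1-p)*51.072727] = 33.133260; exercise = 33.206485; V(1,1) = max -> 33.206485
  V(0,0) = exp(-r*dt) * [p*4.914559 + (1-p)*33.206485] = 21.288063; exercise = 8.490000; V(0,0) = max -> 21.288063

Answer: Price = V(0,0) = 21.2881


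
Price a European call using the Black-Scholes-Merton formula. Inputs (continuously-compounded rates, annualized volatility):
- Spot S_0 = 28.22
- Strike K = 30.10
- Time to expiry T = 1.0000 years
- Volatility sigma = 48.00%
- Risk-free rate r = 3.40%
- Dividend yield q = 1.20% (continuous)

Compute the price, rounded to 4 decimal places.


Answer: Price = 4.8190

Derivation:
d1 = (ln(S/K) + (r - q + 0.5*sigma^2) * T) / (sigma * sqrt(T)) = 0.15147036
d2 = d1 - sigma * sqrt(T) = -0.32852964
exp(-rT) = 0.96657150; exp(-qT) = 0.98807171
C = S_0 * exp(-qT) * N(d1) - K * exp(-rT) * N(d2)
N(d1) = 0.56019766; N(d2) = 0.37125562
C = 28.2200 * 0.98807171 * 0.56019766 - 30.1000 * 0.96657150 * 0.37125562 = 4.8190


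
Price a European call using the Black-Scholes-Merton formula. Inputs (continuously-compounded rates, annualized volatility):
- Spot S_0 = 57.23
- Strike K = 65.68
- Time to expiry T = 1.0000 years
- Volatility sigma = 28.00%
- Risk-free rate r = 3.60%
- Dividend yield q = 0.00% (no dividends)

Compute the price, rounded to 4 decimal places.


d1 = (ln(S/K) + (r - q + 0.5*sigma^2) * T) / (sigma * sqrt(T)) = -0.22327225
d2 = d1 - sigma * sqrt(T) = -0.50327225
exp(-rT) = 0.96464029; exp(-qT) = 1.00000000
C = S_0 * exp(-qT) * N(d1) - K * exp(-rT) * N(d2)
N(d1) = 0.41166181; N(d2) = 0.30738644
C = 57.2300 * 1.00000000 * 0.41166181 - 65.6800 * 0.96464029 * 0.30738644 = 4.0841

Answer: Price = 4.0841


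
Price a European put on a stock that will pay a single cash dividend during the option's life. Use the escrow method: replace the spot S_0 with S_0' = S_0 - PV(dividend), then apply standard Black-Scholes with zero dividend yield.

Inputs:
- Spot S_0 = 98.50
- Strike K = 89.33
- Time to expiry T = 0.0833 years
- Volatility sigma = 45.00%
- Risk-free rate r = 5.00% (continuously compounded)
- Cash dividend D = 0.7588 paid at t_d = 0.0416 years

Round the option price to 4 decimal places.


PV(D) = D * exp(-r * t_d) = 0.7588 * 0.99792216 = 0.75722334
S_0' = S_0 - PV(D) = 98.5000 - 0.75722334 = 97.74277666
d1 = (ln(S_0'/K) + (r + sigma^2/2)*T) / (sigma*sqrt(T)) = 0.78998124
d2 = d1 - sigma*sqrt(T) = 0.66010342
exp(-rT) = 0.99584366
N(-d1) = 0.21476936; N(-d2) = 0.25459373
P = K * exp(-rT) * N(-d2) - S_0' * N(-d1) = 89.3300 * 0.99584366 * 0.25459373 - 97.74277666 * 0.21476936 = 1.6562

Answer: Price = 1.6562


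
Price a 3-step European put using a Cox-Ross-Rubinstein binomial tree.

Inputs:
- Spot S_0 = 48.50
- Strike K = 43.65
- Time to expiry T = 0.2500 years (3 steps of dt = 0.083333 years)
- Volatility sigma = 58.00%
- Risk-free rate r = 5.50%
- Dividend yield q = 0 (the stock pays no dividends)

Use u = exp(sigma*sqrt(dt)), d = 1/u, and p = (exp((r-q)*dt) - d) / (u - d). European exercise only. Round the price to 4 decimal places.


Answer: Price = V(0,0) = 3.1006

Derivation:
dt = T/N = 0.083333
u = exp(sigma*sqrt(dt)) = 1.182264; d = 1/u = 0.845834
p = (exp((r-q)*dt) - d) / (u - d) = 0.471894
Discount per step: exp(-r*dt) = 0.995427
Stock lattice S(k, i) with i counting down-moves:
  k=0: S(0,0) = 48.5000
  k=1: S(1,0) = 57.3398; S(1,1) = 41.0230
  k=2: S(2,0) = 67.7908; S(2,1) = 48.5000; S(2,2) = 34.6986
  k=3: S(3,0) = 80.1467; S(3,1) = 57.3398; S(3,2) = 41.0230; S(3,3) = 29.3493
Terminal payoffs V(N, i) = max(K - S_T, 0):
  V(3,0) = 0.000000; V(3,1) = 0.000000; V(3,2) = 2.627027; V(3,3) = 14.300689
Backward induction: V(k, i) = exp(-r*dt) * [p * V(k+1, i) + (1-p) * V(k+1, i+1)].
  V(2,0) = exp(-r*dt) * [p*0.000000 + (1-p)*0.000000] = 0.000000
  V(2,1) = exp(-r*dt) * [p*0.000000 + (1-p)*2.627027] = 1.381004
  V(2,2) = exp(-r*dt) * [p*2.627027 + (1-p)*14.300689] = 8.751750
  V(1,0) = exp(-r*dt) * [p*0.000000 + (1-p)*1.381004] = 0.725981
  V(1,1) = exp(-r*dt) * [p*1.381004 + (1-p)*8.751750] = 5.249422
  V(0,0) = exp(-r*dt) * [p*0.725981 + (1-p)*5.249422] = 3.100592


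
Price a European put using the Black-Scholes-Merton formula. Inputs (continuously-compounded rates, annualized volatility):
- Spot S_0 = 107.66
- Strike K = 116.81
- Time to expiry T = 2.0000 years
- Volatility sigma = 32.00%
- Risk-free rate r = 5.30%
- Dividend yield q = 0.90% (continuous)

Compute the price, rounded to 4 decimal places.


Answer: Price = 18.5310

Derivation:
d1 = (ln(S/K) + (r - q + 0.5*sigma^2) * T) / (sigma * sqrt(T)) = 0.24048134
d2 = d1 - sigma * sqrt(T) = -0.21206700
exp(-rT) = 0.89942465; exp(-qT) = 0.98216103
P = K * exp(-rT) * N(-d2) - S_0 * exp(-qT) * N(-d1)
N(-d1) = 0.40497856; N(-d2) = 0.58397262
P = 116.8100 * 0.89942465 * 0.58397262 - 107.6600 * 0.98216103 * 0.40497856 = 18.5310


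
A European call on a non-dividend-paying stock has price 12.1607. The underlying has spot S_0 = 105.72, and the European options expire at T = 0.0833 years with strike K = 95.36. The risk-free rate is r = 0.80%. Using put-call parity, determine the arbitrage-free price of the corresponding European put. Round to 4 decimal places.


Put-call parity: C - P = S_0 * exp(-qT) - K * exp(-rT).
S_0 * exp(-qT) = 105.7200 * 1.00000000 = 105.72000000
K * exp(-rT) = 95.3600 * 0.99933382 = 95.29647327
P = C - S*exp(-qT) + K*exp(-rT)
P = 12.1607 - 105.72000000 + 95.29647327 = 1.7372

Answer: Put price = 1.7372


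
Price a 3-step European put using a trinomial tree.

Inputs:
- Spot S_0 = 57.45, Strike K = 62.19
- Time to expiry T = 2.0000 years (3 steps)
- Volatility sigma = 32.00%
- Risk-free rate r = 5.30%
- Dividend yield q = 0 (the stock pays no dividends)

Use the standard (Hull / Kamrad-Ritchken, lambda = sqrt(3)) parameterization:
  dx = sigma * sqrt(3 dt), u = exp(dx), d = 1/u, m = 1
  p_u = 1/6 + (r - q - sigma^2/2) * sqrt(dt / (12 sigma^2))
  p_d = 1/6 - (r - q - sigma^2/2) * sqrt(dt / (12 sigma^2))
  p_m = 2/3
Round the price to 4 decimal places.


dt = T/N = 0.666667; dx = sigma*sqrt(3*dt) = 0.452548
u = exp(dx) = 1.572314; d = 1/u = 0.636005
p_u = 0.167992, p_m = 0.666667, p_d = 0.165341
Discount per step: exp(-r*dt) = 0.965284
Stock lattice S(k, j) with j the centered position index:
  k=0: S(0,+0) = 57.4500
  k=1: S(1,-1) = 36.5385; S(1,+0) = 57.4500; S(1,+1) = 90.3294
  k=2: S(2,-2) = 23.2387; S(2,-1) = 36.5385; S(2,+0) = 57.4500; S(2,+1) = 90.3294; S(2,+2) = 142.0262
  k=3: S(3,-3) = 14.7799; S(3,-2) = 23.2387; S(3,-1) = 36.5385; S(3,+0) = 57.4500; S(3,+1) = 90.3294; S(3,+2) = 142.0262; S(3,+3) = 223.3098
Terminal payoffs V(N, j) = max(K - S_T, 0):
  V(3,-3) = 47.410073; V(3,-2) = 38.951316; V(3,-1) = 25.651494; V(3,+0) = 4.740000; V(3,+1) = 0.000000; V(3,+2) = 0.000000; V(3,+3) = 0.000000
Backward induction: V(k, j) = exp(-r*dt) * [p_u * V(k+1, j+1) + p_m * V(k+1, j) + p_d * V(k+1, j-1)]
  V(2,-2) = exp(-r*dt) * [p_u*25.651494 + p_m*38.951316 + p_d*47.410073] = 36.792386
  V(2,-1) = exp(-r*dt) * [p_u*4.740000 + p_m*25.651494 + p_d*38.951316] = 23.492613
  V(2,+0) = exp(-r*dt) * [p_u*0.000000 + p_m*4.740000 + p_d*25.651494] = 7.144295
  V(2,+1) = exp(-r*dt) * [p_u*0.000000 + p_m*0.000000 + p_d*4.740000] = 0.756508
  V(2,+2) = exp(-r*dt) * [p_u*0.000000 + p_m*0.000000 + p_d*0.000000] = 0.000000
  V(1,-1) = exp(-r*dt) * [p_u*7.144295 + p_m*23.492613 + p_d*36.792386] = 22.148639
  V(1,+0) = exp(-r*dt) * [p_u*0.756508 + p_m*7.144295 + p_d*23.492613] = 8.469629
  V(1,+1) = exp(-r*dt) * [p_u*0.000000 + p_m*0.756508 + p_d*7.144295] = 1.627065
  V(0,+0) = exp(-r*dt) * [p_u*1.627065 + p_m*8.469629 + p_d*22.148639] = 9.249182

Answer: Price = V(0,0) = 9.2492


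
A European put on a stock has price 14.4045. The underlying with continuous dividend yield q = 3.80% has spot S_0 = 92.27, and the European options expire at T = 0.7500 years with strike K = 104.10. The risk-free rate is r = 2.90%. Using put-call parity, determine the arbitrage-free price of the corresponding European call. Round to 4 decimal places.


Put-call parity: C - P = S_0 * exp(-qT) - K * exp(-rT).
S_0 * exp(-qT) = 92.2700 * 0.97190229 = 89.67742468
K * exp(-rT) = 104.1000 * 0.97848483 = 101.86027035
C = P + S*exp(-qT) - K*exp(-rT)
C = 14.4045 + 89.67742468 - 101.86027035 = 2.2217

Answer: Call price = 2.2217


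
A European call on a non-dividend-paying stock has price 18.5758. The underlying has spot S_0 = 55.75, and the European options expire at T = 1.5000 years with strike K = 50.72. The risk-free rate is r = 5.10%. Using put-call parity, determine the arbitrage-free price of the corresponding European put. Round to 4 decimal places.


Answer: Put price = 9.8104

Derivation:
Put-call parity: C - P = S_0 * exp(-qT) - K * exp(-rT).
S_0 * exp(-qT) = 55.7500 * 1.00000000 = 55.75000000
K * exp(-rT) = 50.7200 * 0.92635291 = 46.98461981
P = C - S*exp(-qT) + K*exp(-rT)
P = 18.5758 - 55.75000000 + 46.98461981 = 9.8104


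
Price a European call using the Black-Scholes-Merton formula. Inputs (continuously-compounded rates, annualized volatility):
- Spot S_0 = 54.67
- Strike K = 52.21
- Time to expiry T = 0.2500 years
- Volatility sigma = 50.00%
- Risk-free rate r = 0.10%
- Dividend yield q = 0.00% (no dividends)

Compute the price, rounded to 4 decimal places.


d1 = (ln(S/K) + (r - q + 0.5*sigma^2) * T) / (sigma * sqrt(T)) = 0.31016426
d2 = d1 - sigma * sqrt(T) = 0.06016426
exp(-rT) = 0.99975003; exp(-qT) = 1.00000000
C = S_0 * exp(-qT) * N(d1) - K * exp(-rT) * N(d2)
N(d1) = 0.62178198; N(d2) = 0.52398760
C = 54.6700 * 1.00000000 * 0.62178198 - 52.2100 * 0.99975003 * 0.52398760 = 6.6423

Answer: Price = 6.6423


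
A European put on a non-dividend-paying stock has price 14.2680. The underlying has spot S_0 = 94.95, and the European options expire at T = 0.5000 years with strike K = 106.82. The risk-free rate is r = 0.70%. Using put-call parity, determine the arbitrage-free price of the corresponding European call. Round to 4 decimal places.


Answer: Call price = 2.7712

Derivation:
Put-call parity: C - P = S_0 * exp(-qT) - K * exp(-rT).
S_0 * exp(-qT) = 94.9500 * 1.00000000 = 94.95000000
K * exp(-rT) = 106.8200 * 0.99650612 = 106.44678351
C = P + S*exp(-qT) - K*exp(-rT)
C = 14.2680 + 94.95000000 - 106.44678351 = 2.7712


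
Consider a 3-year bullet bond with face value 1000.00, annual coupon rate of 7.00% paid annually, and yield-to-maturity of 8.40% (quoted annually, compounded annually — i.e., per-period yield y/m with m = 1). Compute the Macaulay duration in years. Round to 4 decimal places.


Coupon per period c = face * coupon_rate / m = 70.000000
Periods per year m = 1; per-period yield y/m = 0.084000
Number of cashflows N = 3
Cashflows (t years, CF_t, discount factor 1/(1+y/m)^(m*t), PV):
  t = 1.0000: CF_t = 70.000000, DF = 0.922509, PV = 64.575646
  t = 2.0000: CF_t = 70.000000, DF = 0.851023, PV = 59.571629
  t = 3.0000: CF_t = 1070.000000, DF = 0.785077, PV = 840.032195
Price P = sum_t PV_t = 964.179470
Macaulay numerator sum_t t * PV_t:
  t * PV_t at t = 1.0000: 64.575646
  t * PV_t at t = 2.0000: 119.143258
  t * PV_t at t = 3.0000: 2520.096585
Macaulay duration D = (sum_t t * PV_t) / P = 2703.815488 / 964.179470 = 2.804266

Answer: Macaulay duration = 2.8043 years


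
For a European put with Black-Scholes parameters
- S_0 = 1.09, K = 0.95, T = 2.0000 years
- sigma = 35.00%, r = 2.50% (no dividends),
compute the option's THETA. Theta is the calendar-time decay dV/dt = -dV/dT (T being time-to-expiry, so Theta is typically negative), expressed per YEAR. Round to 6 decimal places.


Answer: Theta = -0.034112

Derivation:
d1 = 0.6262359698; d2 = 0.1312612230
phi(d1) = 0.3279073178; exp(-qT) = 1.0000000000; exp(-rT) = 0.9512294245
Theta = -S*exp(-qT)*phi(d1)*sigma/(2*sqrt(T)) + r*K*exp(-rT)*N(-d2) - q*S*exp(-qT)*N(-d1)
N(-d1) = 0.2655800887; N(-d2) = 0.4477843329; sqrt(T) = 1.4142135624
Term 1 = -1.0900 * 1.0000000000 * 0.3279073178 * 0.3500 / (2 * 1.4142135624) = -0.0442283418
Term 2 = 0.0250 * 0.9500 * 0.9512294245 * 0.4477843329 = 0.0101162088
Term 3 = 0 (no dividend yield, q = 0)
Theta = -0.0442283418 + (0.0101162088) + (0.0000000000) = -0.034112


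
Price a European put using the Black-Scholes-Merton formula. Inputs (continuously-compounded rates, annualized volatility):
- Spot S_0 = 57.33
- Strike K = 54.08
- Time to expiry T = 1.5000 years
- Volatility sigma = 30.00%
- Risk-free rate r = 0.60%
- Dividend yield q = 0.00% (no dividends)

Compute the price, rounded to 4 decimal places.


Answer: Price = 6.3509

Derivation:
d1 = (ln(S/K) + (r - q + 0.5*sigma^2) * T) / (sigma * sqrt(T)) = 0.36704138
d2 = d1 - sigma * sqrt(T) = -0.00038208
exp(-rT) = 0.99104038; exp(-qT) = 1.00000000
P = K * exp(-rT) * N(-d2) - S_0 * exp(-qT) * N(-d1)
N(-d1) = 0.35679408; N(-d2) = 0.50015243
P = 54.0800 * 0.99104038 * 0.50015243 - 57.3300 * 1.00000000 * 0.35679408 = 6.3509


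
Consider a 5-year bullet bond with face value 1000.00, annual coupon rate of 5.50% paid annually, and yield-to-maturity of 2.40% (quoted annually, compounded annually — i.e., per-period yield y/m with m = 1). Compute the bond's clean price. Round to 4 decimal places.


Coupon per period c = face * coupon_rate / m = 55.000000
Periods per year m = 1; per-period yield y/m = 0.024000
Number of cashflows N = 5
Cashflows (t years, CF_t, discount factor 1/(1+y/m)^(m*t), PV):
  t = 1.0000: CF_t = 55.000000, DF = 0.976562, PV = 53.710938
  t = 2.0000: CF_t = 55.000000, DF = 0.953674, PV = 52.452087
  t = 3.0000: CF_t = 55.000000, DF = 0.931323, PV = 51.222742
  t = 4.0000: CF_t = 55.000000, DF = 0.909495, PV = 50.022209
  t = 5.0000: CF_t = 1055.000000, DF = 0.888178, PV = 937.028233
Price P = sum_t PV_t = 1144.436208

Answer: Price = 1144.4362


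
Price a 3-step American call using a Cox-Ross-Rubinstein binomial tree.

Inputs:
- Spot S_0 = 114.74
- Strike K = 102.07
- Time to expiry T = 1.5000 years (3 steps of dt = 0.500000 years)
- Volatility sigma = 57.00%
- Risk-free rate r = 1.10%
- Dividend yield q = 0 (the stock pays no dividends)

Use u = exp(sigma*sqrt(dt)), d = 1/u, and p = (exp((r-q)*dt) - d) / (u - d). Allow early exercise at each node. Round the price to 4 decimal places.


Answer: Price = V(0,0) = 38.9571

Derivation:
dt = T/N = 0.500000
u = exp(sigma*sqrt(dt)) = 1.496383; d = 1/u = 0.668278
p = (exp((r-q)*dt) - d) / (u - d) = 0.407240
Discount per step: exp(-r*dt) = 0.994515
Stock lattice S(k, i) with i counting down-moves:
  k=0: S(0,0) = 114.7400
  k=1: S(1,0) = 171.6950; S(1,1) = 76.6782
  k=2: S(2,0) = 256.9215; S(2,1) = 114.7400; S(2,2) = 51.2424
  k=3: S(3,0) = 384.4529; S(3,1) = 171.6950; S(3,2) = 76.6782; S(3,3) = 34.2442
Terminal payoffs V(N, i) = max(S_T - K, 0):
  V(3,0) = 282.382904; V(3,1) = 69.624986; V(3,2) = 0.000000; V(3,3) = 0.000000
Backward induction: V(k, i) = exp(-r*dt) * [p * V(k+1, i) + (1-p) * V(k+1, i+1)]; then take max(V_cont, immediate exercise) for American.
  V(2,0) = exp(-r*dt) * [p*282.382904 + (1-p)*69.624986] = 155.411303; exercise = 154.851459; V(2,0) = max -> 155.411303
  V(2,1) = exp(-r*dt) * [p*69.624986 + (1-p)*0.000000] = 28.198527; exercise = 12.670000; V(2,1) = max -> 28.198527
  V(2,2) = exp(-r*dt) * [p*0.000000 + (1-p)*0.000000] = 0.000000; exercise = 0.000000; V(2,2) = max -> 0.000000
  V(1,0) = exp(-r*dt) * [p*155.411303 + (1-p)*28.198527] = 79.565780; exercise = 69.624986; V(1,0) = max -> 79.565780
  V(1,1) = exp(-r*dt) * [p*28.198527 + (1-p)*0.000000] = 11.420569; exercise = 0.000000; V(1,1) = max -> 11.420569
  V(0,0) = exp(-r*dt) * [p*79.565780 + (1-p)*11.420569] = 38.957138; exercise = 12.670000; V(0,0) = max -> 38.957138


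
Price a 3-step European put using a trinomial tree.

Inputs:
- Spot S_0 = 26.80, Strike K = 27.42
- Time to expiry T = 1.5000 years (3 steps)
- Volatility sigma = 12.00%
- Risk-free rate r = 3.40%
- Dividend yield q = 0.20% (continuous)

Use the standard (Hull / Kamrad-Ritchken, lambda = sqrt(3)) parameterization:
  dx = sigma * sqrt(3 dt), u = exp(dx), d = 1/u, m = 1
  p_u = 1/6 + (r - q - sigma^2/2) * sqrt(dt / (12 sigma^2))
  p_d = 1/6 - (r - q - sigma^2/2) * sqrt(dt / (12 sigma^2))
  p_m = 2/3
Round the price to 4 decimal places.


dt = T/N = 0.500000; dx = sigma*sqrt(3*dt) = 0.146969
u = exp(dx) = 1.158319; d = 1/u = 0.863320
p_u = 0.208852, p_m = 0.666667, p_d = 0.124481
Discount per step: exp(-r*dt) = 0.983144
Stock lattice S(k, j) with j the centered position index:
  k=0: S(0,+0) = 26.8000
  k=1: S(1,-1) = 23.1370; S(1,+0) = 26.8000; S(1,+1) = 31.0429
  k=2: S(2,-2) = 19.9746; S(2,-1) = 23.1370; S(2,+0) = 26.8000; S(2,+1) = 31.0429; S(2,+2) = 35.9576
  k=3: S(3,-3) = 17.2445; S(3,-2) = 19.9746; S(3,-1) = 23.1370; S(3,+0) = 26.8000; S(3,+1) = 31.0429; S(3,+2) = 35.9576; S(3,+3) = 41.6504
Terminal payoffs V(N, j) = max(K - S_T, 0):
  V(3,-3) = 10.175492; V(3,-2) = 7.445367; V(3,-1) = 4.283013; V(3,+0) = 0.620000; V(3,+1) = 0.000000; V(3,+2) = 0.000000; V(3,+3) = 0.000000
Backward induction: V(k, j) = exp(-r*dt) * [p_u * V(k+1, j+1) + p_m * V(k+1, j) + p_d * V(k+1, j-1)]
  V(2,-2) = exp(-r*dt) * [p_u*4.283013 + p_m*7.445367 + p_d*10.175492] = 7.004654
  V(2,-1) = exp(-r*dt) * [p_u*0.620000 + p_m*4.283013 + p_d*7.445367] = 3.845701
  V(2,+0) = exp(-r*dt) * [p_u*0.000000 + p_m*0.620000 + p_d*4.283013] = 0.930533
  V(2,+1) = exp(-r*dt) * [p_u*0.000000 + p_m*0.000000 + p_d*0.620000] = 0.075877
  V(2,+2) = exp(-r*dt) * [p_u*0.000000 + p_m*0.000000 + p_d*0.000000] = 0.000000
  V(1,-1) = exp(-r*dt) * [p_u*0.930533 + p_m*3.845701 + p_d*7.004654] = 3.568901
  V(1,+0) = exp(-r*dt) * [p_u*0.075877 + p_m*0.930533 + p_d*3.845701] = 1.096126
  V(1,+1) = exp(-r*dt) * [p_u*0.000000 + p_m*0.075877 + p_d*0.930533] = 0.163613
  V(0,+0) = exp(-r*dt) * [p_u*0.163613 + p_m*1.096126 + p_d*3.568901] = 1.188800

Answer: Price = V(0,0) = 1.1888


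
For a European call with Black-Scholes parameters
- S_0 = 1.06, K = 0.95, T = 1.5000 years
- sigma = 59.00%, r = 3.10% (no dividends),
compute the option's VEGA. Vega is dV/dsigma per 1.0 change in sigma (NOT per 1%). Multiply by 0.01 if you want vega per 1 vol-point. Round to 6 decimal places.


d1 = 0.5772730502; d2 = -0.1453264239
phi(d1) = 0.3377124043; exp(-qT) = 1.0000000000; exp(-rT) = 0.9545645606
Vega = S * exp(-qT) * phi(d1) * sqrt(T) = 1.0600 * 1.0000000000 * 0.3377124043 * 1.2247448714 = 0.438428

Answer: Vega = 0.438428


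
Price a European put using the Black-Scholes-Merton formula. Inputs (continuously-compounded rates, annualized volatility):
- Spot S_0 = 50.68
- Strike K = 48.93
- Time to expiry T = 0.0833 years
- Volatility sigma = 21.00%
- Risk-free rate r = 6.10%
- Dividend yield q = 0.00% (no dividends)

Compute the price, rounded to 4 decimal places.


d1 = (ln(S/K) + (r - q + 0.5*sigma^2) * T) / (sigma * sqrt(T)) = 0.69392767
d2 = d1 - sigma * sqrt(T) = 0.63331802
exp(-rT) = 0.99493159; exp(-qT) = 1.00000000
P = K * exp(-rT) * N(-d2) - S_0 * exp(-qT) * N(-d1)
N(-d1) = 0.24386378; N(-d2) = 0.26326299
P = 48.9300 * 0.99493159 * 0.26326299 - 50.6800 * 1.00000000 * 0.24386378 = 0.4572

Answer: Price = 0.4572


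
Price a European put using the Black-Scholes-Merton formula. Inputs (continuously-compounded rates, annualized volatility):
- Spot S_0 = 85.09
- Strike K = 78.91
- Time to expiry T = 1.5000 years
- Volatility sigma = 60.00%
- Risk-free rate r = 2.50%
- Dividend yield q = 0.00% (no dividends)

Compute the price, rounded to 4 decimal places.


d1 = (ln(S/K) + (r - q + 0.5*sigma^2) * T) / (sigma * sqrt(T)) = 0.52106302
d2 = d1 - sigma * sqrt(T) = -0.21378390
exp(-rT) = 0.96319442; exp(-qT) = 1.00000000
P = K * exp(-rT) * N(-d2) - S_0 * exp(-qT) * N(-d1)
N(-d1) = 0.30116144; N(-d2) = 0.58464221
P = 78.9100 * 0.96319442 * 0.58464221 - 85.0900 * 1.00000000 * 0.30116144 = 18.8103

Answer: Price = 18.8103


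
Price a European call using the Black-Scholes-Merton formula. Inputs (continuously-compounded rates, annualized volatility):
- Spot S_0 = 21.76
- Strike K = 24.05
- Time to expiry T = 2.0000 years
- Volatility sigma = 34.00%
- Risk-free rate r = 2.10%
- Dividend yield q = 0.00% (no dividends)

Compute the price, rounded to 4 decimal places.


d1 = (ln(S/K) + (r - q + 0.5*sigma^2) * T) / (sigma * sqrt(T)) = 0.11966415
d2 = d1 - sigma * sqrt(T) = -0.36116846
exp(-rT) = 0.95886978; exp(-qT) = 1.00000000
C = S_0 * exp(-qT) * N(d1) - K * exp(-rT) * N(d2)
N(d1) = 0.54762540; N(d2) = 0.35898676
C = 21.7600 * 1.00000000 * 0.54762540 - 24.0500 * 0.95886978 * 0.35898676 = 3.6378

Answer: Price = 3.6378


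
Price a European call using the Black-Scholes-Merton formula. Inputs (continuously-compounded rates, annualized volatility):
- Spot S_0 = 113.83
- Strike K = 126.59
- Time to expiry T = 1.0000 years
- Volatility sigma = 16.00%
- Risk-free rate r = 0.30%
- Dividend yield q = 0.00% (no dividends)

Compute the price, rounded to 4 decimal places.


d1 = (ln(S/K) + (r - q + 0.5*sigma^2) * T) / (sigma * sqrt(T)) = -0.56529631
d2 = d1 - sigma * sqrt(T) = -0.72529631
exp(-rT) = 0.99700450; exp(-qT) = 1.00000000
C = S_0 * exp(-qT) * N(d1) - K * exp(-rT) * N(d2)
N(d1) = 0.28593612; N(d2) = 0.23413513
C = 113.8300 * 1.00000000 * 0.28593612 - 126.5900 * 0.99700450 * 0.23413513 = 2.9977

Answer: Price = 2.9977


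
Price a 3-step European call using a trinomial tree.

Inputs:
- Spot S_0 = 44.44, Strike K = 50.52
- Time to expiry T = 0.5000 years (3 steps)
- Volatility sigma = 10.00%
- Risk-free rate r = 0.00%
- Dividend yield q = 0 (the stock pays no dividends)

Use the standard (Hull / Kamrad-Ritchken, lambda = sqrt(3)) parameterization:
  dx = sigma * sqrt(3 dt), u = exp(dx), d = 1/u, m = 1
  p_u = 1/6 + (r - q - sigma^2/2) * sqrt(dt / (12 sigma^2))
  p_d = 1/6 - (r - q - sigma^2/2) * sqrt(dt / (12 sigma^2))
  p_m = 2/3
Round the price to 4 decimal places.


Answer: Price = V(0,0) = 0.0531

Derivation:
dt = T/N = 0.166667; dx = sigma*sqrt(3*dt) = 0.070711
u = exp(dx) = 1.073271; d = 1/u = 0.931731
p_u = 0.160774, p_m = 0.666667, p_d = 0.172559
Discount per step: exp(-r*dt) = 1.000000
Stock lattice S(k, j) with j the centered position index:
  k=0: S(0,+0) = 44.4400
  k=1: S(1,-1) = 41.4061; S(1,+0) = 44.4400; S(1,+1) = 47.6961
  k=2: S(2,-2) = 38.5794; S(2,-1) = 41.4061; S(2,+0) = 44.4400; S(2,+1) = 47.6961; S(2,+2) = 51.1909
  k=3: S(3,-3) = 35.9456; S(3,-2) = 38.5794; S(3,-1) = 41.4061; S(3,+0) = 44.4400; S(3,+1) = 47.6961; S(3,+2) = 51.1909; S(3,+3) = 54.9417
Terminal payoffs V(N, j) = max(S_T - K, 0):
  V(3,-3) = 0.000000; V(3,-2) = 0.000000; V(3,-1) = 0.000000; V(3,+0) = 0.000000; V(3,+1) = 0.000000; V(3,+2) = 0.670876; V(3,+3) = 4.421666
Backward induction: V(k, j) = exp(-r*dt) * [p_u * V(k+1, j+1) + p_m * V(k+1, j) + p_d * V(k+1, j-1)]
  V(2,-2) = exp(-r*dt) * [p_u*0.000000 + p_m*0.000000 + p_d*0.000000] = 0.000000
  V(2,-1) = exp(-r*dt) * [p_u*0.000000 + p_m*0.000000 + p_d*0.000000] = 0.000000
  V(2,+0) = exp(-r*dt) * [p_u*0.000000 + p_m*0.000000 + p_d*0.000000] = 0.000000
  V(2,+1) = exp(-r*dt) * [p_u*0.670876 + p_m*0.000000 + p_d*0.000000] = 0.107860
  V(2,+2) = exp(-r*dt) * [p_u*4.421666 + p_m*0.670876 + p_d*0.000000] = 1.158140
  V(1,-1) = exp(-r*dt) * [p_u*0.000000 + p_m*0.000000 + p_d*0.000000] = 0.000000
  V(1,+0) = exp(-r*dt) * [p_u*0.107860 + p_m*0.000000 + p_d*0.000000] = 0.017341
  V(1,+1) = exp(-r*dt) * [p_u*1.158140 + p_m*0.107860 + p_d*0.000000] = 0.258105
  V(0,+0) = exp(-r*dt) * [p_u*0.258105 + p_m*0.017341 + p_d*0.000000] = 0.053057


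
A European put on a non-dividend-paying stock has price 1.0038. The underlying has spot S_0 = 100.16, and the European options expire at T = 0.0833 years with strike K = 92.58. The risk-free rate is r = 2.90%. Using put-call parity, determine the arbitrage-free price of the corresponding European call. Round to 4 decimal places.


Put-call parity: C - P = S_0 * exp(-qT) - K * exp(-rT).
S_0 * exp(-qT) = 100.1600 * 1.00000000 = 100.16000000
K * exp(-rT) = 92.5800 * 0.99758722 = 92.35662441
C = P + S*exp(-qT) - K*exp(-rT)
C = 1.0038 + 100.16000000 - 92.35662441 = 8.8072

Answer: Call price = 8.8072


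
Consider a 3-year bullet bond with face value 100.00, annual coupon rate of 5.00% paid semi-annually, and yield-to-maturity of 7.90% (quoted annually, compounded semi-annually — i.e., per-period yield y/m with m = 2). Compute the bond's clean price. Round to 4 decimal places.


Coupon per period c = face * coupon_rate / m = 2.500000
Periods per year m = 2; per-period yield y/m = 0.039500
Number of cashflows N = 6
Cashflows (t years, CF_t, discount factor 1/(1+y/m)^(m*t), PV):
  t = 0.5000: CF_t = 2.500000, DF = 0.962001, PV = 2.405002
  t = 1.0000: CF_t = 2.500000, DF = 0.925446, PV = 2.313615
  t = 1.5000: CF_t = 2.500000, DF = 0.890280, PV = 2.225699
  t = 2.0000: CF_t = 2.500000, DF = 0.856450, PV = 2.141125
  t = 2.5000: CF_t = 2.500000, DF = 0.823906, PV = 2.059764
  t = 3.0000: CF_t = 102.500000, DF = 0.792598, PV = 81.241307
Price P = sum_t PV_t = 92.386513

Answer: Price = 92.3865


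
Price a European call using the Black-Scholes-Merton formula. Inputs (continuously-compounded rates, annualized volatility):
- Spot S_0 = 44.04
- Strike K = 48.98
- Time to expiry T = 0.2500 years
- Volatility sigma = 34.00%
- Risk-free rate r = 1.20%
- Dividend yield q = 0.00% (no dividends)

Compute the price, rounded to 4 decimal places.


d1 = (ln(S/K) + (r - q + 0.5*sigma^2) * T) / (sigma * sqrt(T)) = -0.52272788
d2 = d1 - sigma * sqrt(T) = -0.69272788
exp(-rT) = 0.99700450; exp(-qT) = 1.00000000
C = S_0 * exp(-qT) * N(d1) - K * exp(-rT) * N(d2)
N(d1) = 0.30058182; N(d2) = 0.24424017
C = 44.0400 * 1.00000000 * 0.30058182 - 48.9800 * 0.99700450 * 0.24424017 = 1.3106

Answer: Price = 1.3106


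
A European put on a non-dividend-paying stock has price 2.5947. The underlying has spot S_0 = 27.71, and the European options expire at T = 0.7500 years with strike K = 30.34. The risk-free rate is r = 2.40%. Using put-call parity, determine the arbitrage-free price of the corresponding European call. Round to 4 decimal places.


Put-call parity: C - P = S_0 * exp(-qT) - K * exp(-rT).
S_0 * exp(-qT) = 27.7100 * 1.00000000 = 27.71000000
K * exp(-rT) = 30.3400 * 0.98216103 = 29.79876572
C = P + S*exp(-qT) - K*exp(-rT)
C = 2.5947 + 27.71000000 - 29.79876572 = 0.5059

Answer: Call price = 0.5059


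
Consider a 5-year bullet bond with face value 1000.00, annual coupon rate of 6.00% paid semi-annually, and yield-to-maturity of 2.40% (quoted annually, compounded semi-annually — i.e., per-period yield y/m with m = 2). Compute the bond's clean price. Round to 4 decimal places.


Answer: Price = 1168.6687

Derivation:
Coupon per period c = face * coupon_rate / m = 30.000000
Periods per year m = 2; per-period yield y/m = 0.012000
Number of cashflows N = 10
Cashflows (t years, CF_t, discount factor 1/(1+y/m)^(m*t), PV):
  t = 0.5000: CF_t = 30.000000, DF = 0.988142, PV = 29.644269
  t = 1.0000: CF_t = 30.000000, DF = 0.976425, PV = 29.292756
  t = 1.5000: CF_t = 30.000000, DF = 0.964847, PV = 28.945411
  t = 2.0000: CF_t = 30.000000, DF = 0.953406, PV = 28.602185
  t = 2.5000: CF_t = 30.000000, DF = 0.942101, PV = 28.263028
  t = 3.0000: CF_t = 30.000000, DF = 0.930930, PV = 27.927894
  t = 3.5000: CF_t = 30.000000, DF = 0.919891, PV = 27.596733
  t = 4.0000: CF_t = 30.000000, DF = 0.908983, PV = 27.269499
  t = 4.5000: CF_t = 30.000000, DF = 0.898205, PV = 26.946145
  t = 5.0000: CF_t = 1030.000000, DF = 0.887554, PV = 914.180808
Price P = sum_t PV_t = 1168.668726


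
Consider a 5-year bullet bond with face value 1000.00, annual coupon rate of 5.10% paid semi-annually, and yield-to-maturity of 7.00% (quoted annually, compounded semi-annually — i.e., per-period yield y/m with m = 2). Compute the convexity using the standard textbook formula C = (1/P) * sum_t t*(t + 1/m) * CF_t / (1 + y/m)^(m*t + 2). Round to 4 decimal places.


Coupon per period c = face * coupon_rate / m = 25.500000
Periods per year m = 2; per-period yield y/m = 0.035000
Number of cashflows N = 10
Cashflows (t years, CF_t, discount factor 1/(1+y/m)^(m*t), PV):
  t = 0.5000: CF_t = 25.500000, DF = 0.966184, PV = 24.637681
  t = 1.0000: CF_t = 25.500000, DF = 0.933511, PV = 23.804523
  t = 1.5000: CF_t = 25.500000, DF = 0.901943, PV = 22.999539
  t = 2.0000: CF_t = 25.500000, DF = 0.871442, PV = 22.221777
  t = 2.5000: CF_t = 25.500000, DF = 0.841973, PV = 21.470316
  t = 3.0000: CF_t = 25.500000, DF = 0.813501, PV = 20.744266
  t = 3.5000: CF_t = 25.500000, DF = 0.785991, PV = 20.042769
  t = 4.0000: CF_t = 25.500000, DF = 0.759412, PV = 19.364995
  t = 4.5000: CF_t = 25.500000, DF = 0.733731, PV = 18.710140
  t = 5.0000: CF_t = 1025.500000, DF = 0.708919, PV = 726.996243
Price P = sum_t PV_t = 920.992249
Convexity numerator sum_t t*(t + 1/m) * CF_t / (1+y/m)^(m*t + 2):
  t = 0.5000: term = 11.499769
  t = 1.0000: term = 33.332665
  t = 1.5000: term = 64.410947
  t = 2.0000: term = 103.721332
  t = 2.5000: term = 150.320771
  t = 3.0000: term = 203.332444
  t = 3.5000: term = 261.941957
  t = 4.0000: term = 325.393735
  t = 4.5000: term = 392.987603
  t = 5.0000: term = 18663.116241
Convexity = (1/P) * sum = 20210.057466 / 920.992249 = 21.943787

Answer: Convexity = 21.9438


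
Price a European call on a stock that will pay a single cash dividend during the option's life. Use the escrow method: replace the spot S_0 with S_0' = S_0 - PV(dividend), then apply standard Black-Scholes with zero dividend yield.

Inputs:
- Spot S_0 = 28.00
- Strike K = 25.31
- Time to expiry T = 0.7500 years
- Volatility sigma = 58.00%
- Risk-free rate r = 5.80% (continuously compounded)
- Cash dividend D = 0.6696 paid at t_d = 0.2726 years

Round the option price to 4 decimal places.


Answer: Price = 6.8113

Derivation:
PV(D) = D * exp(-r * t_d) = 0.6696 * 0.98431353 = 0.65909634
S_0' = S_0 - PV(D) = 28.0000 - 0.65909634 = 27.34090366
d1 = (ln(S_0'/K) + (r + sigma^2/2)*T) / (sigma*sqrt(T)) = 0.49141329
d2 = d1 - sigma*sqrt(T) = -0.01088144
exp(-rT) = 0.95743255
N(d1) = 0.68843292; N(d2) = 0.49565902
C = S_0' * N(d1) - K * exp(-rT) * N(d2) = 27.34090366 * 0.68843292 - 25.3100 * 0.95743255 * 0.49565902 = 6.8113


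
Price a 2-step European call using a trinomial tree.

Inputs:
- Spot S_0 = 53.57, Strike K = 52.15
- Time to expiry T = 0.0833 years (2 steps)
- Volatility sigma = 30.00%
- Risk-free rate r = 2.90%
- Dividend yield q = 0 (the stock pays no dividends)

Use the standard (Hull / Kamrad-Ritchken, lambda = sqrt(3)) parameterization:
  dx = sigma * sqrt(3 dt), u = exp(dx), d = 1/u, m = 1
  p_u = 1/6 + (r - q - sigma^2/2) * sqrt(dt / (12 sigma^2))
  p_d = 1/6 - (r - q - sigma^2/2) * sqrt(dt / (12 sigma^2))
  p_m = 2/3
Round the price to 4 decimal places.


Answer: Price = V(0,0) = 2.6961

Derivation:
dt = T/N = 0.041650; dx = sigma*sqrt(3*dt) = 0.106045
u = exp(dx) = 1.111872; d = 1/u = 0.899384
p_u = 0.163525, p_m = 0.666667, p_d = 0.169809
Discount per step: exp(-r*dt) = 0.998793
Stock lattice S(k, j) with j the centered position index:
  k=0: S(0,+0) = 53.5700
  k=1: S(1,-1) = 48.1800; S(1,+0) = 53.5700; S(1,+1) = 59.5630
  k=2: S(2,-2) = 43.3324; S(2,-1) = 48.1800; S(2,+0) = 53.5700; S(2,+1) = 59.5630; S(2,+2) = 66.2264
Terminal payoffs V(N, j) = max(S_T - K, 0):
  V(2,-2) = 0.000000; V(2,-1) = 0.000000; V(2,+0) = 1.420000; V(2,+1) = 7.412966; V(2,+2) = 14.076376
Backward induction: V(k, j) = exp(-r*dt) * [p_u * V(k+1, j+1) + p_m * V(k+1, j) + p_d * V(k+1, j-1)]
  V(1,-1) = exp(-r*dt) * [p_u*1.420000 + p_m*0.000000 + p_d*0.000000] = 0.231925
  V(1,+0) = exp(-r*dt) * [p_u*7.412966 + p_m*1.420000 + p_d*0.000000] = 2.156263
  V(1,+1) = exp(-r*dt) * [p_u*14.076376 + p_m*7.412966 + p_d*1.420000] = 7.475905
  V(0,+0) = exp(-r*dt) * [p_u*7.475905 + p_m*2.156263 + p_d*0.231925] = 2.696127


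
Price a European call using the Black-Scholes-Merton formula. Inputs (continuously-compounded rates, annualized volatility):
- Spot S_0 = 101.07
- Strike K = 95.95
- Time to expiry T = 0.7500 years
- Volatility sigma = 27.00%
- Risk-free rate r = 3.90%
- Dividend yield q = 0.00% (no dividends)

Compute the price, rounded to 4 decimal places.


Answer: Price = 13.5200

Derivation:
d1 = (ln(S/K) + (r - q + 0.5*sigma^2) * T) / (sigma * sqrt(T)) = 0.46433341
d2 = d1 - sigma * sqrt(T) = 0.23050655
exp(-rT) = 0.97117364; exp(-qT) = 1.00000000
C = S_0 * exp(-qT) * N(d1) - K * exp(-rT) * N(d2)
N(d1) = 0.67879556; N(d2) = 0.59115091
C = 101.0700 * 1.00000000 * 0.67879556 - 95.9500 * 0.97117364 * 0.59115091 = 13.5200


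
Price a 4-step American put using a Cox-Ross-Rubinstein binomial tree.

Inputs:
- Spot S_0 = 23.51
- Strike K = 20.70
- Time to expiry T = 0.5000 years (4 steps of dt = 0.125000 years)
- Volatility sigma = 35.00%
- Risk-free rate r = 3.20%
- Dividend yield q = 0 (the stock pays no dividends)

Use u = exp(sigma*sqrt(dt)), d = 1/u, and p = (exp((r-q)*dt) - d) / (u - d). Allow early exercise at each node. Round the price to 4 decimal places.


Answer: Price = V(0,0) = 1.0619

Derivation:
dt = T/N = 0.125000
u = exp(sigma*sqrt(dt)) = 1.131726; d = 1/u = 0.883606
p = (exp((r-q)*dt) - d) / (u - d) = 0.485257
Discount per step: exp(-r*dt) = 0.996008
Stock lattice S(k, i) with i counting down-moves:
  k=0: S(0,0) = 23.5100
  k=1: S(1,0) = 26.6069; S(1,1) = 20.7736
  k=2: S(2,0) = 30.1117; S(2,1) = 23.5100; S(2,2) = 18.3557
  k=3: S(3,0) = 34.0782; S(3,1) = 26.6069; S(3,2) = 20.7736; S(3,3) = 16.2192
  k=4: S(4,0) = 38.5671; S(4,1) = 30.1117; S(4,2) = 23.5100; S(4,3) = 18.3557; S(4,4) = 14.3314
Terminal payoffs V(N, i) = max(K - S_T, 0):
  V(4,0) = 0.000000; V(4,1) = 0.000000; V(4,2) = 0.000000; V(4,3) = 2.344331; V(4,4) = 6.368626
Backward induction: V(k, i) = exp(-r*dt) * [p * V(k+1, i) + (1-p) * V(k+1, i+1)]; then take max(V_cont, immediate exercise) for American.
  V(3,0) = exp(-r*dt) * [p*0.000000 + (1-p)*0.000000] = 0.000000; exercise = 0.000000; V(3,0) = max -> 0.000000
  V(3,1) = exp(-r*dt) * [p*0.000000 + (1-p)*0.000000] = 0.000000; exercise = 0.000000; V(3,1) = max -> 0.000000
  V(3,2) = exp(-r*dt) * [p*0.000000 + (1-p)*2.344331] = 1.201910; exercise = 0.000000; V(3,2) = max -> 1.201910
  V(3,3) = exp(-r*dt) * [p*2.344331 + (1-p)*6.368626] = 4.398180; exercise = 4.480815; V(3,3) = max -> 4.480815
  V(2,0) = exp(-r*dt) * [p*0.000000 + (1-p)*0.000000] = 0.000000; exercise = 0.000000; V(2,0) = max -> 0.000000
  V(2,1) = exp(-r*dt) * [p*0.000000 + (1-p)*1.201910] = 0.616205; exercise = 0.000000; V(2,1) = max -> 0.616205
  V(2,2) = exp(-r*dt) * [p*1.201910 + (1-p)*4.480815] = 2.878168; exercise = 2.344331; V(2,2) = max -> 2.878168
  V(1,0) = exp(-r*dt) * [p*0.000000 + (1-p)*0.616205] = 0.315921; exercise = 0.000000; V(1,0) = max -> 0.315921
  V(1,1) = exp(-r*dt) * [p*0.616205 + (1-p)*2.878168] = 1.773427; exercise = 0.000000; V(1,1) = max -> 1.773427
  V(0,0) = exp(-r*dt) * [p*0.315921 + (1-p)*1.773427] = 1.061906; exercise = 0.000000; V(0,0) = max -> 1.061906


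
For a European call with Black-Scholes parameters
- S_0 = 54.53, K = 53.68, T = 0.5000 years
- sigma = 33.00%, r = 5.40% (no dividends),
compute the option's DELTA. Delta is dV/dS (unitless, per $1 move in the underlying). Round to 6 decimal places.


Answer: Delta = 0.617800

Derivation:
d1 = 0.2997083503; d2 = 0.0663631125
phi(d1) = 0.3814211702; exp(-qT) = 1.0000000000; exp(-rT) = 0.9733612415
N(d1) = 0.6178001857
Delta = exp(-qT) * N(d1) = 1.0000000000 * 0.6178001857 = 0.617800


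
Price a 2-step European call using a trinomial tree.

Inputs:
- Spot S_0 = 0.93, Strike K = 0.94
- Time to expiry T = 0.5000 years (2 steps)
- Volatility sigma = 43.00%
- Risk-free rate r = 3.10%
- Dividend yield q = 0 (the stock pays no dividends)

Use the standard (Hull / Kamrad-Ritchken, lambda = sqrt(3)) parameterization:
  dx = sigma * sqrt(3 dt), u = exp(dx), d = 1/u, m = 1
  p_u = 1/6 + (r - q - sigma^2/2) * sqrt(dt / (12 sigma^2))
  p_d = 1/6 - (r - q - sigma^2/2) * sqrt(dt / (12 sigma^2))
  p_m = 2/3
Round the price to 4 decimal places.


dt = T/N = 0.250000; dx = sigma*sqrt(3*dt) = 0.372391
u = exp(dx) = 1.451200; d = 1/u = 0.689085
p_u = 0.146040, p_m = 0.666667, p_d = 0.187294
Discount per step: exp(-r*dt) = 0.992280
Stock lattice S(k, j) with j the centered position index:
  k=0: S(0,+0) = 0.9300
  k=1: S(1,-1) = 0.6408; S(1,+0) = 0.9300; S(1,+1) = 1.3496
  k=2: S(2,-2) = 0.4416; S(2,-1) = 0.6408; S(2,+0) = 0.9300; S(2,+1) = 1.3496; S(2,+2) = 1.9586
Terminal payoffs V(N, j) = max(S_T - K, 0):
  V(2,-2) = 0.000000; V(2,-1) = 0.000000; V(2,+0) = 0.000000; V(2,+1) = 0.409616; V(2,+2) = 1.018563
Backward induction: V(k, j) = exp(-r*dt) * [p_u * V(k+1, j+1) + p_m * V(k+1, j) + p_d * V(k+1, j-1)]
  V(1,-1) = exp(-r*dt) * [p_u*0.000000 + p_m*0.000000 + p_d*0.000000] = 0.000000
  V(1,+0) = exp(-r*dt) * [p_u*0.409616 + p_m*0.000000 + p_d*0.000000] = 0.059358
  V(1,+1) = exp(-r*dt) * [p_u*1.018563 + p_m*0.409616 + p_d*0.000000] = 0.418572
  V(0,+0) = exp(-r*dt) * [p_u*0.418572 + p_m*0.059358 + p_d*0.000000] = 0.099923

Answer: Price = V(0,0) = 0.0999


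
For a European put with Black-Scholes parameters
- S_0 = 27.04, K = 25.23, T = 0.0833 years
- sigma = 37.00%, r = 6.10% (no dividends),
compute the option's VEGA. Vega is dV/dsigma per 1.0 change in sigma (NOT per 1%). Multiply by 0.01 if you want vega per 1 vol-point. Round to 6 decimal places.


Answer: Vega = 2.350548

Derivation:
d1 = 0.7497691393; d2 = 0.6429807036
phi(d1) = 0.3011895692; exp(-qT) = 1.0000000000; exp(-rT) = 0.9949315880
Vega = S * exp(-qT) * phi(d1) * sqrt(T) = 27.0400 * 1.0000000000 * 0.3011895692 * 0.2886173938 = 2.350548


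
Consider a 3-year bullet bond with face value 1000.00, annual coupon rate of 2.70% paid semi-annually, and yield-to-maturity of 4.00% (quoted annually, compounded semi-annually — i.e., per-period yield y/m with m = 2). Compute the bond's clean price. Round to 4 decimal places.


Answer: Price = 963.5907

Derivation:
Coupon per period c = face * coupon_rate / m = 13.500000
Periods per year m = 2; per-period yield y/m = 0.020000
Number of cashflows N = 6
Cashflows (t years, CF_t, discount factor 1/(1+y/m)^(m*t), PV):
  t = 0.5000: CF_t = 13.500000, DF = 0.980392, PV = 13.235294
  t = 1.0000: CF_t = 13.500000, DF = 0.961169, PV = 12.975779
  t = 1.5000: CF_t = 13.500000, DF = 0.942322, PV = 12.721352
  t = 2.0000: CF_t = 13.500000, DF = 0.923845, PV = 12.471913
  t = 2.5000: CF_t = 13.500000, DF = 0.905731, PV = 12.227366
  t = 3.0000: CF_t = 1013.500000, DF = 0.887971, PV = 899.958996
Price P = sum_t PV_t = 963.590699


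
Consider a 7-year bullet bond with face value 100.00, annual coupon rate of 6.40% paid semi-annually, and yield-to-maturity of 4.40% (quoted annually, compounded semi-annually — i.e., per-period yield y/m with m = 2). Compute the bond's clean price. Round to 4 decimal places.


Coupon per period c = face * coupon_rate / m = 3.200000
Periods per year m = 2; per-period yield y/m = 0.022000
Number of cashflows N = 14
Cashflows (t years, CF_t, discount factor 1/(1+y/m)^(m*t), PV):
  t = 0.5000: CF_t = 3.200000, DF = 0.978474, PV = 3.131115
  t = 1.0000: CF_t = 3.200000, DF = 0.957411, PV = 3.063714
  t = 1.5000: CF_t = 3.200000, DF = 0.936801, PV = 2.997763
  t = 2.0000: CF_t = 3.200000, DF = 0.916635, PV = 2.933232
  t = 2.5000: CF_t = 3.200000, DF = 0.896903, PV = 2.870090
  t = 3.0000: CF_t = 3.200000, DF = 0.877596, PV = 2.808307
  t = 3.5000: CF_t = 3.200000, DF = 0.858704, PV = 2.747854
  t = 4.0000: CF_t = 3.200000, DF = 0.840220, PV = 2.688703
  t = 4.5000: CF_t = 3.200000, DF = 0.822133, PV = 2.630825
  t = 5.0000: CF_t = 3.200000, DF = 0.804435, PV = 2.574192
  t = 5.5000: CF_t = 3.200000, DF = 0.787119, PV = 2.518779
  t = 6.0000: CF_t = 3.200000, DF = 0.770175, PV = 2.464559
  t = 6.5000: CF_t = 3.200000, DF = 0.753596, PV = 2.411506
  t = 7.0000: CF_t = 103.200000, DF = 0.737373, PV = 76.096933
Price P = sum_t PV_t = 111.937573

Answer: Price = 111.9376
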